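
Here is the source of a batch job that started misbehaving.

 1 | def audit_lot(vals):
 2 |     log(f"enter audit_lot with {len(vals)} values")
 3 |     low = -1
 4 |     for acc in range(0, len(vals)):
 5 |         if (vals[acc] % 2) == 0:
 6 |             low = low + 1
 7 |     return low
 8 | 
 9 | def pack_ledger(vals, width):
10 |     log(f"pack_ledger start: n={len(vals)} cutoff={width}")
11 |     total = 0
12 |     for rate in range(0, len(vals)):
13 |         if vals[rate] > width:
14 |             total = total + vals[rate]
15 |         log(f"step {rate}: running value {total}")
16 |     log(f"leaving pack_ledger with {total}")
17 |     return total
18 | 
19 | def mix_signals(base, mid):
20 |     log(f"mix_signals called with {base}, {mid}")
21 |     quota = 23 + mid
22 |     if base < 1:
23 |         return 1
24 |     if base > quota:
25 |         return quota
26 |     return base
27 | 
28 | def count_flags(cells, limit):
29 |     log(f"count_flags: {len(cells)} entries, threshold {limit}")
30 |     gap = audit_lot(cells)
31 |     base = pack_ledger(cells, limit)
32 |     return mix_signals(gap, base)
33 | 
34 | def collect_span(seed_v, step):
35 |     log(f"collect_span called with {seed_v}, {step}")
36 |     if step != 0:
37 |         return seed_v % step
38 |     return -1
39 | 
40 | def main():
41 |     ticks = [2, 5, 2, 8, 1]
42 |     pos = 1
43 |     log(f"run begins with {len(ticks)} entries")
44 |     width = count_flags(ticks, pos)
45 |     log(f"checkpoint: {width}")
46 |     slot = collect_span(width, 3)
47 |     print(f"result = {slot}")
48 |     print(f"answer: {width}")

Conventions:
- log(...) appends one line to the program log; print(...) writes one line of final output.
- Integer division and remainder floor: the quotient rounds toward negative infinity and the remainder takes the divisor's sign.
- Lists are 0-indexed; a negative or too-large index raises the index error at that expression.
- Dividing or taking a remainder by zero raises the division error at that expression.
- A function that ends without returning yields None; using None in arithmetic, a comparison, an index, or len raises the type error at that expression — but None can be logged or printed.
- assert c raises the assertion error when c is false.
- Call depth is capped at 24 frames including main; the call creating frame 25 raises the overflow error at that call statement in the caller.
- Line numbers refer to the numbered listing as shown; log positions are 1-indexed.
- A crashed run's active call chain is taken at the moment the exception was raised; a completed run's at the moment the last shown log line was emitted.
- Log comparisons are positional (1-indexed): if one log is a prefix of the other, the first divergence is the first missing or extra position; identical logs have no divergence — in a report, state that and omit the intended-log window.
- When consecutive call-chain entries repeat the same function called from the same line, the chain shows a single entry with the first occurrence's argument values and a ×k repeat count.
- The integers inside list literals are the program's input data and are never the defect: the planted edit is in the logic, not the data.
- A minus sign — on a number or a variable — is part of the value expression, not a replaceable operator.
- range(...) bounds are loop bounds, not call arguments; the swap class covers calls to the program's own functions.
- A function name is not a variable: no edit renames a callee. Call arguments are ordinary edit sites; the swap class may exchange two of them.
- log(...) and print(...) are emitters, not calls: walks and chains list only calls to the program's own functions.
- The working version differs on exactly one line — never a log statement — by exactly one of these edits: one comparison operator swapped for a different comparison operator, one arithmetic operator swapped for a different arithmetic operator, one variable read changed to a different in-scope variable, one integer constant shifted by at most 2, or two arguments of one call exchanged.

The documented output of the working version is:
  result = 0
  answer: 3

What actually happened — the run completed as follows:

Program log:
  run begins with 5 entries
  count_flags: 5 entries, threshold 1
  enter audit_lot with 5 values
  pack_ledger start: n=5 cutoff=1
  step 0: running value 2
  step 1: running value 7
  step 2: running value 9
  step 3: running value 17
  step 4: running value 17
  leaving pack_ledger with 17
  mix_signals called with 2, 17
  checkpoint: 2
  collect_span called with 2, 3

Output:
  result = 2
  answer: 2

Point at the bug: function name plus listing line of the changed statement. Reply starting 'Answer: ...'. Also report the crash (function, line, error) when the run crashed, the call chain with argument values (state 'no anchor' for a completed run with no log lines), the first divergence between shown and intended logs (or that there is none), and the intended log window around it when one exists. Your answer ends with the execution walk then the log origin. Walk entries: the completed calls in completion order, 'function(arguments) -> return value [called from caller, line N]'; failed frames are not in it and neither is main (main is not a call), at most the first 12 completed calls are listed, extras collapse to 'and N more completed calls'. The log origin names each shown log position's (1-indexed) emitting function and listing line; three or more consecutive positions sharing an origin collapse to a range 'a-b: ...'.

Answer: the defect is in audit_lot at line 3.
The tell: Log line 11 is where behavior first shows: 'mix_signals called with 2, 17' appears instead of 'mix_signals called with 3, 17'.
Call chain: main -> collect_span(2, 3) (called at line 46).
First divergence: position 11 — shown 'mix_signals called with 2, 17', intended 'mix_signals called with 3, 17'.
Intended log window:
  9: step 4: running value 17
  10: leaving pack_ledger with 17
  11: mix_signals called with 3, 17
  12: checkpoint: 3
Execution walk:
  audit_lot([2, 5, 2, 8, 1]) -> 2  [called from count_flags, line 30]
  pack_ledger([2, 5, 2, 8, 1], 1) -> 17  [called from count_flags, line 31]
  mix_signals(2, 17) -> 2  [called from count_flags, line 32]
  count_flags([2, 5, 2, 8, 1], 1) -> 2  [called from main, line 44]
  collect_span(2, 3) -> 2  [called from main, line 46]
Log origins:
  1: from main, line 43
  2: from count_flags, line 29
  3: from audit_lot, line 2
  4: from pack_ledger, line 10
  5-9: from pack_ledger, line 15
  10: from pack_ledger, line 16
  11: from mix_signals, line 20
  12: from main, line 45
  13: from collect_span, line 35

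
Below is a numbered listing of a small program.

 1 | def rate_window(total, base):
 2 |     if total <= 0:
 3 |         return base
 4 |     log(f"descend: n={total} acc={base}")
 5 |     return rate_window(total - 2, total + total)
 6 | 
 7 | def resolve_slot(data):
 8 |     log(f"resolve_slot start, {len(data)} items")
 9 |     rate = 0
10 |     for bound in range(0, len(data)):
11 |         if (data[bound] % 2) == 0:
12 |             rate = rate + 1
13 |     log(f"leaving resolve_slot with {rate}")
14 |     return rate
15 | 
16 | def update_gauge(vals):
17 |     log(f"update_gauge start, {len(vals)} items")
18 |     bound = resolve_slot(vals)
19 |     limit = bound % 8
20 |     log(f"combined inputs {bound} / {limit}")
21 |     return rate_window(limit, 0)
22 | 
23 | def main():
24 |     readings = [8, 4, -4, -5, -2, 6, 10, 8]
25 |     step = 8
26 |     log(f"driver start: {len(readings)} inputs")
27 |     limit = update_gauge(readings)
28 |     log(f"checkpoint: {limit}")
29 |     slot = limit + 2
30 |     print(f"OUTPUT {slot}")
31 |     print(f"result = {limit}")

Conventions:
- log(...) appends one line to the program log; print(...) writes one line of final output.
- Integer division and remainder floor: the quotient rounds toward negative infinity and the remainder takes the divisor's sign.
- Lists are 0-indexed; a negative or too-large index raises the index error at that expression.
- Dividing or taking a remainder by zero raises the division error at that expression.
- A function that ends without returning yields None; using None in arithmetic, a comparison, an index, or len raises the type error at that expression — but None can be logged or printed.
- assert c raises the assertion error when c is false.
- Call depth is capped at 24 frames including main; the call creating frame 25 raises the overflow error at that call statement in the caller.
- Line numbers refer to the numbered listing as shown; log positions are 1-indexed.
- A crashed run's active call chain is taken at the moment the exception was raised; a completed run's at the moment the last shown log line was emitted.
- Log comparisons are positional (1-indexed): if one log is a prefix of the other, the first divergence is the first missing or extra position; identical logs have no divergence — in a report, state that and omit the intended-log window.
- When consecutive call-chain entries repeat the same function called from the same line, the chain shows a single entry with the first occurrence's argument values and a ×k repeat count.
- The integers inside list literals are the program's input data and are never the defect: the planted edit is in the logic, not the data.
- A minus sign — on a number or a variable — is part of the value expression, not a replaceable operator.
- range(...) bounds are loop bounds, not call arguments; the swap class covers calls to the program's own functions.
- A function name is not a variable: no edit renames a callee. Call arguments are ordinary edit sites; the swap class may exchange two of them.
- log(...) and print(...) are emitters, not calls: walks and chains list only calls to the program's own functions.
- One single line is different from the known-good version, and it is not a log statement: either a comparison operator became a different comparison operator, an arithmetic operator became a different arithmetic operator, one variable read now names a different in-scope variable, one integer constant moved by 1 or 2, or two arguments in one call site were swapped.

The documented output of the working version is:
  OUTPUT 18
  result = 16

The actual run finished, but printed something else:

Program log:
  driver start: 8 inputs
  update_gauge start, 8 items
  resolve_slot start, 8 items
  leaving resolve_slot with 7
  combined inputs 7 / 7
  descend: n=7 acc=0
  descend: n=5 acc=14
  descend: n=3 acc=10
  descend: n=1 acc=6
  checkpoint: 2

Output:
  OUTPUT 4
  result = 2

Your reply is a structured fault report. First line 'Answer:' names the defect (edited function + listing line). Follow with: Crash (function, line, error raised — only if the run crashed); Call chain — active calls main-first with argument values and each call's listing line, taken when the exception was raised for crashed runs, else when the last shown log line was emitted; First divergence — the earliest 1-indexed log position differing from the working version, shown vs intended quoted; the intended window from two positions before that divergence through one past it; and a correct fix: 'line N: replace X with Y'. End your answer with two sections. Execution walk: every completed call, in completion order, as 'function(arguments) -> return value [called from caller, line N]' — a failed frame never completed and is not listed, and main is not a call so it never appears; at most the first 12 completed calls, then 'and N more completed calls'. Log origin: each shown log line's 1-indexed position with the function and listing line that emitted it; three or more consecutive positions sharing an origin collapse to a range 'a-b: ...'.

Answer: the defect is in rate_window at line 5.
Key fact: The earliest visible damage is log position 7 — 'descend: n=5 acc=14' rather than the intended 'descend: n=5 acc=7'.
Call chain: main.
First divergence: position 7 — the shown line 'descend: n=5 acc=14' should read 'descend: n=5 acc=7'.
Intended log window:
  5: combined inputs 7 / 7
  6: descend: n=7 acc=0
  7: descend: n=5 acc=7
  8: descend: n=3 acc=12
Execution walk:
  resolve_slot([8, 4, -4, -5, -2, 6, 10, 8]) -> 7  [called from update_gauge, line 18]
  rate_window(-1, 2) -> 2  [called from rate_window, line 5]
  rate_window(1, 6) -> 2  [called from rate_window, line 5]
  rate_window(3, 10) -> 2  [called from rate_window, line 5]
  rate_window(5, 14) -> 2  [called from rate_window, line 5]
  rate_window(7, 0) -> 2  [called from update_gauge, line 21]
  update_gauge([8, 4, -4, -5, -2, 6, 10, 8]) -> 2  [called from main, line 27]
Log origins:
  1: from main, line 26
  2: from update_gauge, line 17
  3: from resolve_slot, line 8
  4: from resolve_slot, line 13
  5: from update_gauge, line 20
  6-9: from rate_window, line 4
  10: from main, line 28
A correct fix: line 5: replace `total + total` with `base + total`.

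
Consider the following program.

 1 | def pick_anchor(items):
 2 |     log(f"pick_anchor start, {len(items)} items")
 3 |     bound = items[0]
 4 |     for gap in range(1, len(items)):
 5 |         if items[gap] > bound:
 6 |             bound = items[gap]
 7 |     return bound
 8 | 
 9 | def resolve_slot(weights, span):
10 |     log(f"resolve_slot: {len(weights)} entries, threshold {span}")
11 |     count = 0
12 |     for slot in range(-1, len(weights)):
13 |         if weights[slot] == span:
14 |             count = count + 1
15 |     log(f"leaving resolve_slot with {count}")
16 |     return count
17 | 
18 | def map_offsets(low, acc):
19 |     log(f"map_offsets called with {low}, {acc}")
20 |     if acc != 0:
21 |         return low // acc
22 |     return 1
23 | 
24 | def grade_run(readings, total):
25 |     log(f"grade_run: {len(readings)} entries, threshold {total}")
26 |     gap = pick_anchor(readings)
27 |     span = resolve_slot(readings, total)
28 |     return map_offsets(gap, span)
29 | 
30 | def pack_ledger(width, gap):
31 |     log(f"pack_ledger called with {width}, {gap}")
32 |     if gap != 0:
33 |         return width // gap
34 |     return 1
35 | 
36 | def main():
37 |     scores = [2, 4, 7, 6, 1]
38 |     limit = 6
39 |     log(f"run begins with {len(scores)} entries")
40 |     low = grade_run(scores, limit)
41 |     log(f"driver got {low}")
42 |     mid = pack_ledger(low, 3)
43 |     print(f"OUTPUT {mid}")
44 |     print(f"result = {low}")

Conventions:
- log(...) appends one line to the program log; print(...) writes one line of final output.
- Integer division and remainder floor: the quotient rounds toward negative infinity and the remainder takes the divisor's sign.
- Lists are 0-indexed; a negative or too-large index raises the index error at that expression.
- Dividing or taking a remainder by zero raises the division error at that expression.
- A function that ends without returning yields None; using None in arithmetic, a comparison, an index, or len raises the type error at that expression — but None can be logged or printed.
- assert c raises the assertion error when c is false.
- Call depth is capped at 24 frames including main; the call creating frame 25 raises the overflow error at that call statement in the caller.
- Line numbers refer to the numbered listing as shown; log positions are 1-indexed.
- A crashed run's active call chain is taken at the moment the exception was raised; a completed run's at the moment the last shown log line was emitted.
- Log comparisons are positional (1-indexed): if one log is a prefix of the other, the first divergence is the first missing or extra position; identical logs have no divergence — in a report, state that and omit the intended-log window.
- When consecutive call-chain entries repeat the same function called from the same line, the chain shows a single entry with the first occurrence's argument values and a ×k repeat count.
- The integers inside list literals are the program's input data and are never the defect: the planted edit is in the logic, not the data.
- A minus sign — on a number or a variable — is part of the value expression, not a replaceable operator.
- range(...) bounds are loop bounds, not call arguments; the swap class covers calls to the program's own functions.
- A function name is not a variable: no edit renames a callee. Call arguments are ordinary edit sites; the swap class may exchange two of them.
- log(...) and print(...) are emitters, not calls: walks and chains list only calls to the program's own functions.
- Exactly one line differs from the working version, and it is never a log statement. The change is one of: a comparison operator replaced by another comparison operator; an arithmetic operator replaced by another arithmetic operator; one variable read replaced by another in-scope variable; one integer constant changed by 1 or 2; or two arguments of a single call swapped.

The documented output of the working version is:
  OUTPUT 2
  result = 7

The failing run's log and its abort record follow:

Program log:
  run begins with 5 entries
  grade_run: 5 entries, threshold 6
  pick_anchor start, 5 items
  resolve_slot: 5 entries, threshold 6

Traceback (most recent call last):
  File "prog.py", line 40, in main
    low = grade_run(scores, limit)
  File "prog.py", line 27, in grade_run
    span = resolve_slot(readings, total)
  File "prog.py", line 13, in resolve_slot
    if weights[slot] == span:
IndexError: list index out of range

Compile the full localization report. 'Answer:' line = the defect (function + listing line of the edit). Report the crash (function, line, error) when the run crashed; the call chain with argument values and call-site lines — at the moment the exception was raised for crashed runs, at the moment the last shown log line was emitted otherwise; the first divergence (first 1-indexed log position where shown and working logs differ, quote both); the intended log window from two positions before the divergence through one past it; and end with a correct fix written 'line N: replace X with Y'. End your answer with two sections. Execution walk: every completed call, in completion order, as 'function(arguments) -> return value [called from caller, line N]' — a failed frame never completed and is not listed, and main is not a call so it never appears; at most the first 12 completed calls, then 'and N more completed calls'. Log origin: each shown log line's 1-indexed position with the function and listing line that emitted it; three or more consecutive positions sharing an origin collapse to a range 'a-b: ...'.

Answer: the defect is in resolve_slot at line 12.
The tell: Only 4 log lines were emitted before the run died; the intended continuation was 'leaving resolve_slot with 1'.
Crash: resolve_slot, line 13, IndexError.
Call chain: main -> grade_run([2, 4, 7, 6, 1], 6) (called at line 40) -> resolve_slot([2, 4, 7, 6, 1], 6) (called at line 27).
First divergence: position 5; the shown log stops at 4 lines while the working version next logs 'leaving resolve_slot with 1'.
Intended log window:
  3: pick_anchor start, 5 items
  4: resolve_slot: 5 entries, threshold 6
  5: leaving resolve_slot with 1
  6: map_offsets called with 7, 1
Execution walk:
  pick_anchor([2, 4, 7, 6, 1]) -> 7  [called from grade_run, line 26]
Log origin:
  1 — main, line 39
  2 — grade_run, line 25
  3 — pick_anchor, line 2
  4 — resolve_slot, line 10
A correct fix: line 12: replace `-1` with `0`.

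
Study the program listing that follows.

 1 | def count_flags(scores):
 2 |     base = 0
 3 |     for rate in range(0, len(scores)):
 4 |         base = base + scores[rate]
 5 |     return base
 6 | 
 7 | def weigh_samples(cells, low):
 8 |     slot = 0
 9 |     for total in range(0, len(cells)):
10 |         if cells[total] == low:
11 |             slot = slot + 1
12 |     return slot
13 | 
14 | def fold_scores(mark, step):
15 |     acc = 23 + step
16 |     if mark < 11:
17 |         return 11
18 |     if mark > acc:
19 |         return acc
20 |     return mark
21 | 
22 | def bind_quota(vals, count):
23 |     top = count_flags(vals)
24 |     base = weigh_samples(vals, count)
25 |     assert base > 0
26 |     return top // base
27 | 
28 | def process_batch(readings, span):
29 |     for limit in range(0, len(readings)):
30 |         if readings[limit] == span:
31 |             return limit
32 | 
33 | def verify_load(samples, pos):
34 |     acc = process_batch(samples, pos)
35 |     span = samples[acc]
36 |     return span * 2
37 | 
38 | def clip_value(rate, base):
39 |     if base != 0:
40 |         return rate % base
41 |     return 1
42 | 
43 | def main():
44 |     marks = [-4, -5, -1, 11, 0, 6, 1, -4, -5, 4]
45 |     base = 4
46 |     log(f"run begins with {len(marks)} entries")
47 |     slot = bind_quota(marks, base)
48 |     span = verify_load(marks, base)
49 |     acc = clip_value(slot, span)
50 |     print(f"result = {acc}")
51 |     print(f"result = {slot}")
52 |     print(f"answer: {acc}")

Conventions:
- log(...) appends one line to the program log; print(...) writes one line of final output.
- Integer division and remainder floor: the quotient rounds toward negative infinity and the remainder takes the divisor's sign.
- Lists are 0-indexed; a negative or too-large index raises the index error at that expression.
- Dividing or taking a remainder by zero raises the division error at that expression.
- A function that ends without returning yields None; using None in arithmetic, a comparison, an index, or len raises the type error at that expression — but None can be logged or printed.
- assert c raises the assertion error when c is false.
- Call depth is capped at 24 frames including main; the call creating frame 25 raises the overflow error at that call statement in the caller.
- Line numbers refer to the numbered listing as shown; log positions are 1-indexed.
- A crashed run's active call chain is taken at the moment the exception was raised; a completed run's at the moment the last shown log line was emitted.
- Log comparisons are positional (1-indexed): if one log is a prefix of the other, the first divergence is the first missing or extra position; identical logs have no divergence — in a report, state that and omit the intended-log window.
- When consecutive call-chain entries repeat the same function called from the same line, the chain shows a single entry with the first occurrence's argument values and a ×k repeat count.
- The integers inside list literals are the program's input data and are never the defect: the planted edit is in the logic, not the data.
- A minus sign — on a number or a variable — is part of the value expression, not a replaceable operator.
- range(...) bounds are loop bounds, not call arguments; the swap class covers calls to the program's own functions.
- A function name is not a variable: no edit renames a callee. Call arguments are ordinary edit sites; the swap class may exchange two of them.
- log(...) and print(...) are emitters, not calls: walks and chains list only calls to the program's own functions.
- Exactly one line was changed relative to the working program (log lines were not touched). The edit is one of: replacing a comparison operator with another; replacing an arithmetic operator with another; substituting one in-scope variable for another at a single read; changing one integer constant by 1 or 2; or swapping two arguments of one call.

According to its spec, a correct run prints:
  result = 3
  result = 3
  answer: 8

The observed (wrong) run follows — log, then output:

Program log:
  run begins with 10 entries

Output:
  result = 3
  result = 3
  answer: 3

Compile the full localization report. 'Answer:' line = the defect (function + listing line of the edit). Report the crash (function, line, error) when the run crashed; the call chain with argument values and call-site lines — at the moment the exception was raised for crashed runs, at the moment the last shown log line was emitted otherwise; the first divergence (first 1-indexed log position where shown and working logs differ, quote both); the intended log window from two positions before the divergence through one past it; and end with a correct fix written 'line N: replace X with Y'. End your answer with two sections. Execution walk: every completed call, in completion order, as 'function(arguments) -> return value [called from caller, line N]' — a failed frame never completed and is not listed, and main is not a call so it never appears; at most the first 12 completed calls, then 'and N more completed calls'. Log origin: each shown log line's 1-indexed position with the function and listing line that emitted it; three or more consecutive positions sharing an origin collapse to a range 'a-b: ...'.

Answer: the defect is in main at line 52.
The tell: No log line changed; the fault shows up purely in the output.
Call chain: main.
First divergence: none — the logs agree in full.
Execution walk:
  count_flags([-4, -5, -1, 11, 0, 6, 1, -4, -5, 4]) -> 3  [called from bind_quota, line 23]
  weigh_samples([-4, -5, -1, 11, 0, 6, 1, -4, -5, 4], 4) -> 1  [called from bind_quota, line 24]
  bind_quota([-4, -5, -1, 11, 0, 6, 1, -4, -5, 4], 4) -> 3  [called from main, line 47]
  process_batch([-4, -5, -1, 11, 0, 6, 1, -4, -5, 4], 4) -> 9  [called from verify_load, line 34]
  verify_load([-4, -5, -1, 11, 0, 6, 1, -4, -5, 4], 4) -> 8  [called from main, line 48]
  clip_value(3, 8) -> 3  [called from main, line 49]
Log origins:
  1 — main, line 46
A correct fix: line 52: replace `acc` with `span`.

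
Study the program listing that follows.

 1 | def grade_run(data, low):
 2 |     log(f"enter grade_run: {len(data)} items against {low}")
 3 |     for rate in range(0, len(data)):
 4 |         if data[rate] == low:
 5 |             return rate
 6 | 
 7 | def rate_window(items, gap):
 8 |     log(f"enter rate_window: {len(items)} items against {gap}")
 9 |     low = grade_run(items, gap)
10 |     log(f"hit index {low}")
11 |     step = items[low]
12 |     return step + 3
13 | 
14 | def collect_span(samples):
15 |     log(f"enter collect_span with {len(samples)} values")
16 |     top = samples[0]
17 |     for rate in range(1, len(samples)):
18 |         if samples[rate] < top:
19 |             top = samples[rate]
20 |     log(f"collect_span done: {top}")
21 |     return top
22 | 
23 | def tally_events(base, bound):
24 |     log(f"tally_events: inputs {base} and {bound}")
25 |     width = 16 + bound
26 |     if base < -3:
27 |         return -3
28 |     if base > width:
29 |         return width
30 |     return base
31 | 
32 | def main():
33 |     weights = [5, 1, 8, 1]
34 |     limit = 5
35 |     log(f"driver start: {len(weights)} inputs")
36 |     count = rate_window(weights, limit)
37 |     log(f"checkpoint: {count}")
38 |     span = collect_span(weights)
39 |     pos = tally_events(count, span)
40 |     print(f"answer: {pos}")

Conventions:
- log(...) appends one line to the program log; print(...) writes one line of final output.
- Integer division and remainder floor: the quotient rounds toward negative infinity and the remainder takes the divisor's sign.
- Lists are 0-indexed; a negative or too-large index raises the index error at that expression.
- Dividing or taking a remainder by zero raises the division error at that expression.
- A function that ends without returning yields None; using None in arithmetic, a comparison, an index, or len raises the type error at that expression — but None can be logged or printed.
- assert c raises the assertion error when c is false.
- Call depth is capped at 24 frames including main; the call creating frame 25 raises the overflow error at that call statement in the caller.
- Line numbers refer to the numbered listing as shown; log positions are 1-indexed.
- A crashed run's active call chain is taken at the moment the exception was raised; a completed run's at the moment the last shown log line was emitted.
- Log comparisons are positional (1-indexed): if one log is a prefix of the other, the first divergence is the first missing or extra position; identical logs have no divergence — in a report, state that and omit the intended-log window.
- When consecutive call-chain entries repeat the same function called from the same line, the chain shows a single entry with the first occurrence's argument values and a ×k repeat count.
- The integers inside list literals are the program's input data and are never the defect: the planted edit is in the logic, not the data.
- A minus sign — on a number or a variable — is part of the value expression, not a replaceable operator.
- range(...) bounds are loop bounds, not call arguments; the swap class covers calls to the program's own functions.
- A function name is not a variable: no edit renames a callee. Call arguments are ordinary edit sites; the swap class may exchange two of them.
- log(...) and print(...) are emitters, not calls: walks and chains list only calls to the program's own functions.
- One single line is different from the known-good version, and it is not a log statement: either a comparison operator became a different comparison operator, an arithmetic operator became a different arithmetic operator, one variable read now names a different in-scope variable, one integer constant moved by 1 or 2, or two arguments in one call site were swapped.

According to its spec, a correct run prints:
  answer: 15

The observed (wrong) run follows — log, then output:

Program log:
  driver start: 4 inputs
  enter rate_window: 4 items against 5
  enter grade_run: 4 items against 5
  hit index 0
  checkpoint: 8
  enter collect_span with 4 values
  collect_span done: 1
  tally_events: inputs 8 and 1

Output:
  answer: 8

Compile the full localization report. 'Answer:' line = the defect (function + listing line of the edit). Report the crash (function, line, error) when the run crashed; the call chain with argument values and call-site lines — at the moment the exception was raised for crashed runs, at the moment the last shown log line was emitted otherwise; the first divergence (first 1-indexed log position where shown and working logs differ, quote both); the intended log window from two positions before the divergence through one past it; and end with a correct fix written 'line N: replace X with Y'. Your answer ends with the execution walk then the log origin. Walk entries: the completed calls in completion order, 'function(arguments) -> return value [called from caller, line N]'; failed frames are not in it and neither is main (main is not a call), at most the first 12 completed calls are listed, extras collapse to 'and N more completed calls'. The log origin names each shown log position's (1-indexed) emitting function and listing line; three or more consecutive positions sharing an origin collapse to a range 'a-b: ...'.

Answer: the defect is in rate_window at line 12.
Key fact: At log position 5 the runs split — shown 'checkpoint: 8', but the working version logs 'checkpoint: 15'.
Call chain: main -> tally_events(8, 1) (called at line 39).
First divergence: at position 5 the run shows 'checkpoint: 8' where the working version logs 'checkpoint: 15'.
Intended log window:
  3: enter grade_run: 4 items against 5
  4: hit index 0
  5: checkpoint: 15
  6: enter collect_span with 4 values
Execution walk:
  grade_run([5, 1, 8, 1], 5) -> 0  [called from rate_window, line 9]
  rate_window([5, 1, 8, 1], 5) -> 8  [called from main, line 36]
  collect_span([5, 1, 8, 1]) -> 1  [called from main, line 38]
  tally_events(8, 1) -> 8  [called from main, line 39]
Origin of each log line:
  1: emitted by main (line 35)
  2: emitted by rate_window (line 8)
  3: emitted by grade_run (line 2)
  4: emitted by rate_window (line 10)
  5: emitted by main (line 37)
  6: emitted by collect_span (line 15)
  7: emitted by collect_span (line 20)
  8: emitted by tally_events (line 24)
A correct fix: line 12: replace `+` with `*`.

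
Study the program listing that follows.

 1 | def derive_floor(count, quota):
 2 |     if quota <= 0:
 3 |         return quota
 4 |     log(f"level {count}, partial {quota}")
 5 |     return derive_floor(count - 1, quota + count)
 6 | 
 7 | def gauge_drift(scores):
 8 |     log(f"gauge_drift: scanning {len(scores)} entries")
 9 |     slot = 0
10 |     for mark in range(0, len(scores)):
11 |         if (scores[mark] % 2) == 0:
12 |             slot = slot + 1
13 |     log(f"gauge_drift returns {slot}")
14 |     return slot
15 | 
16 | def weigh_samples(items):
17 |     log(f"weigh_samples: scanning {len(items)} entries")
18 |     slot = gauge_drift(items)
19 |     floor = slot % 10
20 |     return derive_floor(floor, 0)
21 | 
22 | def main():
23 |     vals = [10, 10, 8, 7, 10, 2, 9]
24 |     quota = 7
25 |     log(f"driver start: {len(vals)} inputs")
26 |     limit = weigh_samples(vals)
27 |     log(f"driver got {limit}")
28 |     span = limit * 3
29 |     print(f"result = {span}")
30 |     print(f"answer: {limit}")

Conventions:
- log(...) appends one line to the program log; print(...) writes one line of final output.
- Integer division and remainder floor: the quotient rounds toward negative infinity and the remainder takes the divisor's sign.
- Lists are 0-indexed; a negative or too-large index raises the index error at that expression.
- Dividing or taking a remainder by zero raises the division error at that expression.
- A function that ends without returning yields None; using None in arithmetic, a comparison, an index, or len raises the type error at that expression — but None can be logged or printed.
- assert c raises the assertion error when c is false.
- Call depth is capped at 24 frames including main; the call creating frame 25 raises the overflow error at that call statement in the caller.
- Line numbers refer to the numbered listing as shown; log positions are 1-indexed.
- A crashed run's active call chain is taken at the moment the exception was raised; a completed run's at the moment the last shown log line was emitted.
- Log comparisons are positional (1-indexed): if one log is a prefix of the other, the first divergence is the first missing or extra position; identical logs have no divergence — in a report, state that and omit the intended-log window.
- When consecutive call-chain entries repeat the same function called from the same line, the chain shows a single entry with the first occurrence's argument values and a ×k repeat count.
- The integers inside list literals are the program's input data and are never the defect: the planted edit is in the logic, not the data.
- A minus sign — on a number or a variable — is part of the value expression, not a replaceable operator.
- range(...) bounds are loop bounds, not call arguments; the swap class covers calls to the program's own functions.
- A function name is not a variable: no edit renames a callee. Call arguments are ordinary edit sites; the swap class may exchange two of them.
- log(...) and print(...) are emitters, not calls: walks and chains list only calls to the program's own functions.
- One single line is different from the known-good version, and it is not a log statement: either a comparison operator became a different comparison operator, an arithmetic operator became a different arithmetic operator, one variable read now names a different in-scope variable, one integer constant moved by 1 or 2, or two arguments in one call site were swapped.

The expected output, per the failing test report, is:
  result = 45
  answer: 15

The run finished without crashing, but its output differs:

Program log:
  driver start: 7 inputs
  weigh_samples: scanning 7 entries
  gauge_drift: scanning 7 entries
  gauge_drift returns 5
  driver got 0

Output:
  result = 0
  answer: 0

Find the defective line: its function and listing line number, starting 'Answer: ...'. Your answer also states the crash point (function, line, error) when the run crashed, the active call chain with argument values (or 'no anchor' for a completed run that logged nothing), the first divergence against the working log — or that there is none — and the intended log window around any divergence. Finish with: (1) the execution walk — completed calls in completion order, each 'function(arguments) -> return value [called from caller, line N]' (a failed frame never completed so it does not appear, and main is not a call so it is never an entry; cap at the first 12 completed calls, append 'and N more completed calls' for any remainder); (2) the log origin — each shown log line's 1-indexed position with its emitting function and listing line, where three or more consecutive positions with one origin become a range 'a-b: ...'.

Answer: the defect is in derive_floor at line 2.
Key observation: Everything matches until log position 5, which reads 'driver got 0' in place of 'level 5, partial 0'.
Call chain: main.
First divergence: at position 5 the run shows 'driver got 0' where the working version logs 'level 5, partial 0'.
Intended log window:
  3: gauge_drift: scanning 7 entries
  4: gauge_drift returns 5
  5: level 5, partial 0
  6: level 4, partial 5
Execution walk:
  gauge_drift([10, 10, 8, 7, 10, 2, 9]) -> 5  [called from weigh_samples, line 18]
  derive_floor(5, 0) -> 0  [called from weigh_samples, line 20]
  weigh_samples([10, 10, 8, 7, 10, 2, 9]) -> 0  [called from main, line 26]
Origin of each log line:
  1: emitted by main (line 25)
  2: emitted by weigh_samples (line 17)
  3: emitted by gauge_drift (line 8)
  4: emitted by gauge_drift (line 13)
  5: emitted by main (line 27)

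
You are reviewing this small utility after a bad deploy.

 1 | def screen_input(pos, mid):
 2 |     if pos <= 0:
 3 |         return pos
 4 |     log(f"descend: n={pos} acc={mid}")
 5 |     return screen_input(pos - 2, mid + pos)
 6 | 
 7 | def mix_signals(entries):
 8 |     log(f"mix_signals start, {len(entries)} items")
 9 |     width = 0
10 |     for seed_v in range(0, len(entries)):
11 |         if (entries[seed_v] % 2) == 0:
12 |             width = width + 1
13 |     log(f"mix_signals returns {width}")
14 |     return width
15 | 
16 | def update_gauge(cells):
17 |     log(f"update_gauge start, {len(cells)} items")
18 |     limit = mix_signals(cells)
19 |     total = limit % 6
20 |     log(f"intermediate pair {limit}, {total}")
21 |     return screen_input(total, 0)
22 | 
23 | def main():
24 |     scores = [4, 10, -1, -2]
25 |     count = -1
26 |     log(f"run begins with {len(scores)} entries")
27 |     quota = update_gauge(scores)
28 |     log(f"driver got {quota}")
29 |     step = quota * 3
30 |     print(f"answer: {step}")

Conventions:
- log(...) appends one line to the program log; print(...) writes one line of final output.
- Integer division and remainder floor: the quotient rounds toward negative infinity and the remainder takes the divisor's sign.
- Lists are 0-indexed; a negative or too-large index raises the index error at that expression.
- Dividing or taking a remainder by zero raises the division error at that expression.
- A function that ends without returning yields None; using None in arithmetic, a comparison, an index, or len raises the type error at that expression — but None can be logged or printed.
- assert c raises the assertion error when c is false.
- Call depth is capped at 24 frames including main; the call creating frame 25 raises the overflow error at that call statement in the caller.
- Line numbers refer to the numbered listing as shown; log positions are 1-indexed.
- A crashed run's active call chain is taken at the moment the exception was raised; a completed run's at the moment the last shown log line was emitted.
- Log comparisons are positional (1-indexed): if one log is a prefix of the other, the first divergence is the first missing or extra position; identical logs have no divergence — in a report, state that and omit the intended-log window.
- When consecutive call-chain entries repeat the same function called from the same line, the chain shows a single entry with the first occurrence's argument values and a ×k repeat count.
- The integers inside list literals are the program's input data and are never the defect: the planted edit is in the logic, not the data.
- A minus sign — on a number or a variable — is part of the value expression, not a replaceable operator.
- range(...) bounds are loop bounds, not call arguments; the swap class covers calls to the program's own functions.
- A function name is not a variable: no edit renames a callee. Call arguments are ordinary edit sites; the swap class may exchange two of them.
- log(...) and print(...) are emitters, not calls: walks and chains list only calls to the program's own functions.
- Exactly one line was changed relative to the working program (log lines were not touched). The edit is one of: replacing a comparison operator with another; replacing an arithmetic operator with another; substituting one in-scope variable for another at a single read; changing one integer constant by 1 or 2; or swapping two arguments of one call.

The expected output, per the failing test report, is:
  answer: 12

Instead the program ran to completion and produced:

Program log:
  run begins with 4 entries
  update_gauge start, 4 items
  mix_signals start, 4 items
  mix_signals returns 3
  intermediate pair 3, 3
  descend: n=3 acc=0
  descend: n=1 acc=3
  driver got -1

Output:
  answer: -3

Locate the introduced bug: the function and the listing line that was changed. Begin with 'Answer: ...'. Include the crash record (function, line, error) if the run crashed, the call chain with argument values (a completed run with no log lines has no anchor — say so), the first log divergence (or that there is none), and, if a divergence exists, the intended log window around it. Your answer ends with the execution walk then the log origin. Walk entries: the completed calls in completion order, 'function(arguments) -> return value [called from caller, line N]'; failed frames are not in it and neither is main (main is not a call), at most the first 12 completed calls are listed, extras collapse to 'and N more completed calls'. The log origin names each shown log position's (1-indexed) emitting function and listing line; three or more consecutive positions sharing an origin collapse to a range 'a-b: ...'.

Answer: the defect is in screen_input at line 3.
Key fact: The log first diverges at position 8: the faulty run prints 'driver got -1' where the working version prints 'driver got 4'.
Call chain: main.
First divergence: at position 8 the run shows 'driver got -1' where the working version logs 'driver got 4'.
Intended log window:
  6: descend: n=3 acc=0
  7: descend: n=1 acc=3
  8: driver got 4
Execution walk:
  mix_signals([4, 10, -1, -2]) -> 3  [called from update_gauge, line 18]
  screen_input(-1, 4) -> -1  [called from screen_input, line 5]
  screen_input(1, 3) -> -1  [called from screen_input, line 5]
  screen_input(3, 0) -> -1  [called from update_gauge, line 21]
  update_gauge([4, 10, -1, -2]) -> -1  [called from main, line 27]
Log line origins:
  1: emitted by main (line 26)
  2: emitted by update_gauge (line 17)
  3: emitted by mix_signals (line 8)
  4: emitted by mix_signals (line 13)
  5: emitted by update_gauge (line 20)
  6: emitted by screen_input (line 4)
  7: emitted by screen_input (line 4)
  8: emitted by main (line 28)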